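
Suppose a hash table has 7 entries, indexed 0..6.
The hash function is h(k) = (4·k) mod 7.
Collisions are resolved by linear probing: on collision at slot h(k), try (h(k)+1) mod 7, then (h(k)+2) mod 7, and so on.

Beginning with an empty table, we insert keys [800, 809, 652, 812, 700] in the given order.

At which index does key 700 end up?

3

800: h=1 => slot 1
809: h=2 => slot 2
652: h=4 => slot 4
812: h=0 => slot 0
700: h=0, probe 0,1,2,3 => slot 3
Table: [812, 800, 809, 700, 652, _, _]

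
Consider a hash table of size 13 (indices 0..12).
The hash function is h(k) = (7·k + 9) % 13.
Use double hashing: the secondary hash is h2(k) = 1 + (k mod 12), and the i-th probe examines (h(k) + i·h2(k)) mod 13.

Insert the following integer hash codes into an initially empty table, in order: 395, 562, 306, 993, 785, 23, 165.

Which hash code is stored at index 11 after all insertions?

785

395: h=5 => slot 5
562: h=4 => slot 4
306: h=6 => slot 6
993: h=5, h2=10, probe 5,2 => slot 2
785: h=5, h2=6, probe 5,11 => slot 11
23: h=1 => slot 1
165: h=7 => slot 7
Table: [—, 23, 993, —, 562, 395, 306, 165, —, —, —, 785, —]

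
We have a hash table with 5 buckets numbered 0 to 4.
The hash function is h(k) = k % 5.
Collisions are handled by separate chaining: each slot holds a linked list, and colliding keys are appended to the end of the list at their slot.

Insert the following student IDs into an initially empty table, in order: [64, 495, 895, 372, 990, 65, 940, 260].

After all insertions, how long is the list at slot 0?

Insert 64: h=4, bucket 4 empty -> new chain.
Insert 495: h=0, bucket 0 empty -> new chain.
Insert 895: h=0, bucket 0 nonempty -> append to chain.
Insert 372: h=2, bucket 2 empty -> new chain.
Insert 990: h=0, bucket 0 nonempty -> append to chain.
Insert 65: h=0, bucket 0 nonempty -> append to chain.
Insert 940: h=0, bucket 0 nonempty -> append to chain.
Insert 260: h=0, bucket 0 nonempty -> append to chain.
Final buckets:
0: 495 -> 895 -> 990 -> 65 -> 940 -> 260
1: _
2: 372
3: _
4: 64

6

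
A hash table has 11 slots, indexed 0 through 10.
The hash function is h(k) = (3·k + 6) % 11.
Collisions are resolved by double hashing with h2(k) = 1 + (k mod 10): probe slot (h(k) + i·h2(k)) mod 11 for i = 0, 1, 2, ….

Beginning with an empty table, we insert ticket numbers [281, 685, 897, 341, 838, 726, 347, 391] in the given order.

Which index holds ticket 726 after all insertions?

9

281: h=2 => slot 2
685: h=4 => slot 4
897: h=2, h2=8, probe 2,10 => slot 10
341: h=6 => slot 6
838: h=1 => slot 1
726: h=6, h2=7, probe 6,2,9 => slot 9
347: h=2, h2=8, probe 2,10,7 => slot 7
391: h=2, h2=2, probe 2,4,6,8 => slot 8
Table: [_, 838, 281, _, 685, _, 341, 347, 391, 726, 897]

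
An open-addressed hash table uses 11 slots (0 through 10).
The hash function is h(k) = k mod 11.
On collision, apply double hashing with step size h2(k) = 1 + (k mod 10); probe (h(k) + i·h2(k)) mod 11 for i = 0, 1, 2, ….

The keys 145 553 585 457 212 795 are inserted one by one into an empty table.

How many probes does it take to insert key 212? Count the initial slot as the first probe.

3

145: h=2 -> slot 2
553: h=3 -> slot 3
585: h=2, h2=6, probe 2,8 -> slot 8
457: h=6 -> slot 6
212: h=3, h2=3, probe 3,6,9 -> slot 9
795: h=3, h2=6, probe 3,9,4 -> slot 4
Table: [., ., 145, 553, 795, ., 457, ., 585, 212, .]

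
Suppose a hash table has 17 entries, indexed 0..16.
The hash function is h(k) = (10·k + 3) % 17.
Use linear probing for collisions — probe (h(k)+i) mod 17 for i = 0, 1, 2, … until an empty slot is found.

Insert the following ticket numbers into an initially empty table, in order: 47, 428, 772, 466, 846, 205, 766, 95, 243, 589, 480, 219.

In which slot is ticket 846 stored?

15

Insert 47: h=14, slot 14 empty => index 14.
Insert 428: h=16, slot 16 empty => index 16.
Insert 772: h=5, slot 5 empty => index 5.
Insert 466: h=5, slot 5 occupied => index 6.
Insert 846: h=14, slot 14 occupied => index 15.
Insert 205: h=13, slot 13 empty => index 13.
Insert 766: h=13, slots 13,14,15,16 occupied => index 0.
Insert 95: h=1, slot 1 empty => index 1.
Insert 243: h=2, slot 2 empty => index 2.
Insert 589: h=11, slot 11 empty => index 11.
Insert 480: h=9, slot 9 empty => index 9.
Insert 219: h=0, slots 0,1,2 occupied => index 3.
Table: [766, 95, 243, 219, ∅, 772, 466, ∅, ∅, 480, ∅, 589, ∅, 205, 47, 846, 428]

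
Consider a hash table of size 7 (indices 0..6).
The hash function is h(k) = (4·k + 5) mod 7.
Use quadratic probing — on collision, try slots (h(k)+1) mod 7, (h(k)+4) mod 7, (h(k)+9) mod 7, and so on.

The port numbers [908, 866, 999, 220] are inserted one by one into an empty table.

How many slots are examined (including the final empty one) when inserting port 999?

908 hashes to 4; slot 4 is free -> place at 4.
866 hashes to 4; 4 taken -> place at 5.
999 hashes to 4; 4,5 taken -> place at 1.
220 hashes to 3; slot 3 is free -> place at 3.
Table: [∅, 999, ∅, 220, 908, 866, ∅]

3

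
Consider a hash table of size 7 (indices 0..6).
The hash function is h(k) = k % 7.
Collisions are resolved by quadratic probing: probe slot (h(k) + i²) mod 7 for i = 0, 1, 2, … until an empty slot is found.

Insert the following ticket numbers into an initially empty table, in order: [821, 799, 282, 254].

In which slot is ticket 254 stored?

821: h=2 -> slot 2
799: h=1 -> slot 1
282: h=2, probe 2,3 -> slot 3
254: h=2, probe 2,3,6 -> slot 6
Table: [_, 799, 821, 282, _, _, 254]

6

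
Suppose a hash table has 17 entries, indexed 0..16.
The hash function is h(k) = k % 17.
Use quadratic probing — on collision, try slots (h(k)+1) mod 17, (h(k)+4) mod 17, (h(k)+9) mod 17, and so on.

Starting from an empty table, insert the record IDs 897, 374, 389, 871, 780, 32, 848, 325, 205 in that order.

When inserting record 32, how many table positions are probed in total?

3

Insert 897: h=13, slot 13 empty => index 13.
Insert 374: h=0, slot 0 empty => index 0.
Insert 389: h=15, slot 15 empty => index 15.
Insert 871: h=4, slot 4 empty => index 4.
Insert 780: h=15, slot 15 occupied => index 16.
Insert 32: h=15, slots 15,16 occupied => index 2.
Insert 848: h=15, slots 15,16,2 occupied => index 7.
Insert 325: h=2, slot 2 occupied => index 3.
Insert 205: h=1, slot 1 empty => index 1.
Table: [374, 205, 32, 325, 871, —, —, 848, —, —, —, —, —, 897, —, 389, 780]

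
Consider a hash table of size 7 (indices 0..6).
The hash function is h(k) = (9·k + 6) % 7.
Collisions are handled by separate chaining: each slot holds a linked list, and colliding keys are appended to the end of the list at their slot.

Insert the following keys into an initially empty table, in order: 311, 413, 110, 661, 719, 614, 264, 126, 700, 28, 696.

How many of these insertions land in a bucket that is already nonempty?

8

311 -> bucket 5
413 -> bucket 6
110 -> bucket 2
661 -> bucket 5 (collision)
719 -> bucket 2 (collision)
614 -> bucket 2 (collision)
264 -> bucket 2 (collision)
126 -> bucket 6 (collision)
700 -> bucket 6 (collision)
28 -> bucket 6 (collision)
696 -> bucket 5 (collision)
Final buckets:
0: -
1: -
2: 110 -> 719 -> 614 -> 264
3: -
4: -
5: 311 -> 661 -> 696
6: 413 -> 126 -> 700 -> 28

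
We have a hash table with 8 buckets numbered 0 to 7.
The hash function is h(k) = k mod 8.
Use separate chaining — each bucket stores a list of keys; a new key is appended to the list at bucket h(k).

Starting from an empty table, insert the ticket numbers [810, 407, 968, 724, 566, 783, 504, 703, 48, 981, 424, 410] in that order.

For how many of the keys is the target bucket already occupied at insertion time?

6

Insert 810: h=2, bucket 2 empty -> new chain.
Insert 407: h=7, bucket 7 empty -> new chain.
Insert 968: h=0, bucket 0 empty -> new chain.
Insert 724: h=4, bucket 4 empty -> new chain.
Insert 566: h=6, bucket 6 empty -> new chain.
Insert 783: h=7, bucket 7 nonempty -> append to chain.
Insert 504: h=0, bucket 0 nonempty -> append to chain.
Insert 703: h=7, bucket 7 nonempty -> append to chain.
Insert 48: h=0, bucket 0 nonempty -> append to chain.
Insert 981: h=5, bucket 5 empty -> new chain.
Insert 424: h=0, bucket 0 nonempty -> append to chain.
Insert 410: h=2, bucket 2 nonempty -> append to chain.
Final buckets:
0: 968 -> 504 -> 48 -> 424
1: .
2: 810 -> 410
3: .
4: 724
5: 981
6: 566
7: 407 -> 783 -> 703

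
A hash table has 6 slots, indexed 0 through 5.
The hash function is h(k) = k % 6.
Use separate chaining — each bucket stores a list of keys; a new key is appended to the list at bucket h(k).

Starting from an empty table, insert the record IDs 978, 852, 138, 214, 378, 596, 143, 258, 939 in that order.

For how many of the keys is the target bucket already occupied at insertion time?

4

Insert 978: h=0, bucket 0 empty → new chain.
Insert 852: h=0, bucket 0 nonempty → append to chain.
Insert 138: h=0, bucket 0 nonempty → append to chain.
Insert 214: h=4, bucket 4 empty → new chain.
Insert 378: h=0, bucket 0 nonempty → append to chain.
Insert 596: h=2, bucket 2 empty → new chain.
Insert 143: h=5, bucket 5 empty → new chain.
Insert 258: h=0, bucket 0 nonempty → append to chain.
Insert 939: h=3, bucket 3 empty → new chain.
Final buckets:
0: 978 -> 852 -> 138 -> 378 -> 258
1: -
2: 596
3: 939
4: 214
5: 143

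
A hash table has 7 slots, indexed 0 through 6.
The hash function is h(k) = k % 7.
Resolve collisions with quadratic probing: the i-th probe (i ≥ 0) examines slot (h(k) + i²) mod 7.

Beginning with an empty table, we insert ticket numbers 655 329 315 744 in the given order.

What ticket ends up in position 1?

655 hashes to 4; slot 4 is free → place at 4.
329 hashes to 0; slot 0 is free → place at 0.
315 hashes to 0; 0 taken → place at 1.
744 hashes to 2; slot 2 is free → place at 2.
Table: [329, 315, 744, -, 655, -, -]

315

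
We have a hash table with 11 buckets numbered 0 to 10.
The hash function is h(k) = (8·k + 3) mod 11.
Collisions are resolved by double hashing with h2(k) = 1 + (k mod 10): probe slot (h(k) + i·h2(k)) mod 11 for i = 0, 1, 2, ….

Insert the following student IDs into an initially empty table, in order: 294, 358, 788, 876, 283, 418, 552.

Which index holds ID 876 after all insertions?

0

294 hashes to 1; slot 1 is free → place at 1.
358 hashes to 7; slot 7 is free → place at 7.
788 hashes to 4; slot 4 is free → place at 4.
876 hashes to 4, h2=7; 4 taken → place at 0.
283 hashes to 1, h2=4; 1 taken → place at 5.
418 hashes to 3; slot 3 is free → place at 3.
552 hashes to 8; slot 8 is free → place at 8.
Table: [876, 294, ., 418, 788, 283, ., 358, 552, ., .]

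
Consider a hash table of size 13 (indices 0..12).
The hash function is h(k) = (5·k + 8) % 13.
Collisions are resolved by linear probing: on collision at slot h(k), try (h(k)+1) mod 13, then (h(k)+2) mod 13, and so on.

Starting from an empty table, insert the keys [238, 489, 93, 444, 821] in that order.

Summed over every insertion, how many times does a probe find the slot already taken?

238: h=2 → slot 2
489: h=9 → slot 9
93: h=5 → slot 5
444: h=5, probe 5,6 → slot 6
821: h=5, probe 5,6,7 → slot 7
Table: [-, -, 238, -, -, 93, 444, 821, -, 489, -, -, -]

3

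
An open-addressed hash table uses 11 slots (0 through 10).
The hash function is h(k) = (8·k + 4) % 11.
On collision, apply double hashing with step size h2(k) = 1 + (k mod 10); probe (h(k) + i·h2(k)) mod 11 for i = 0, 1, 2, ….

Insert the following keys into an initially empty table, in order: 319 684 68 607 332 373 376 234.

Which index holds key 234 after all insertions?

Insert 319: h=4, slot 4 empty => index 4.
Insert 684: h=9, slot 9 empty => index 9.
Insert 68: h=9, h2=9, slot 9 occupied => index 7.
Insert 607: h=9, h2=8, slot 9 occupied => index 6.
Insert 332: h=9, h2=3, slot 9 occupied => index 1.
Insert 373: h=7, h2=4, slot 7 occupied => index 0.
Insert 376: h=9, h2=7, slot 9 occupied => index 5.
Insert 234: h=6, h2=5, slots 6,0,5 occupied => index 10.
Table: [373, 332, —, —, 319, 376, 607, 68, —, 684, 234]

10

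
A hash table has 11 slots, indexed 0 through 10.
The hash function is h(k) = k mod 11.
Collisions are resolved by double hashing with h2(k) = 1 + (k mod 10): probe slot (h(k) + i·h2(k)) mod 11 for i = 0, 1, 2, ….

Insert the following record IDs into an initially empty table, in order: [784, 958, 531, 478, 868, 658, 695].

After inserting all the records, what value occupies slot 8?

868

Insert 784: h=3, slot 3 empty → index 3.
Insert 958: h=1, slot 1 empty → index 1.
Insert 531: h=3, h2=2, slot 3 occupied → index 5.
Insert 478: h=5, h2=9, slots 5,3,1 occupied → index 10.
Insert 868: h=10, h2=9, slot 10 occupied → index 8.
Insert 658: h=9, slot 9 empty → index 9.
Insert 695: h=2, slot 2 empty → index 2.
Table: [∅, 958, 695, 784, ∅, 531, ∅, ∅, 868, 658, 478]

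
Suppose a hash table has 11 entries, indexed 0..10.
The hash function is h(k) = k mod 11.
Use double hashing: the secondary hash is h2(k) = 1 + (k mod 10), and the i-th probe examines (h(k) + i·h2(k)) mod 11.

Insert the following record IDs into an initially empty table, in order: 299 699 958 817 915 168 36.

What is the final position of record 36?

299: h=2 → slot 2
699: h=6 → slot 6
958: h=1 → slot 1
817: h=3 → slot 3
915: h=2, h2=6, probe 2,8 → slot 8
168: h=3, h2=9, probe 3,1,10 → slot 10
36: h=3, h2=7, probe 3,10,6,2,9 → slot 9
Table: [∅, 958, 299, 817, ∅, ∅, 699, ∅, 915, 36, 168]

9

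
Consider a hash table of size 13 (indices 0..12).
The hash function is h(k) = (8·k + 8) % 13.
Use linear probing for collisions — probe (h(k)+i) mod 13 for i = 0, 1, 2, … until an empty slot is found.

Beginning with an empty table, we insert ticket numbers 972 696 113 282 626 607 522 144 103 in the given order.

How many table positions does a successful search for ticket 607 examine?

972 hashes to 10; slot 10 is free => place at 10.
696 hashes to 12; slot 12 is free => place at 12.
113 hashes to 2; slot 2 is free => place at 2.
282 hashes to 2; 2 taken => place at 3.
626 hashes to 11; slot 11 is free => place at 11.
607 hashes to 2; 2,3 taken => place at 4.
522 hashes to 11; 11,12 taken => place at 0.
144 hashes to 3; 3,4 taken => place at 5.
103 hashes to 0; 0 taken => place at 1.
Table: [522, 103, 113, 282, 607, 144, —, —, —, —, 972, 626, 696]
Lookup 607: h=2, probe 2,3,4 → found at 4.

3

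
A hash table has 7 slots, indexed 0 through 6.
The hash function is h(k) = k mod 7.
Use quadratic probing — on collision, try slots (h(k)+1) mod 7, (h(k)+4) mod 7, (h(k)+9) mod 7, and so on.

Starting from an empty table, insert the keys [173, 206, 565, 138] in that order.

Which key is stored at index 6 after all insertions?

173 hashes to 5; slot 5 is free → place at 5.
206 hashes to 3; slot 3 is free → place at 3.
565 hashes to 5; 5 taken → place at 6.
138 hashes to 5; 5,6 taken → place at 2.
Table: [∅, ∅, 138, 206, ∅, 173, 565]

565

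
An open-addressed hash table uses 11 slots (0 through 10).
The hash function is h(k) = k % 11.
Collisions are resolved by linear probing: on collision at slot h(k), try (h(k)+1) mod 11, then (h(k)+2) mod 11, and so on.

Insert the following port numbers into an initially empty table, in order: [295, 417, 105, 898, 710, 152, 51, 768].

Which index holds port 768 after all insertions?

295 hashes to 9; slot 9 is free => place at 9.
417 hashes to 10; slot 10 is free => place at 10.
105 hashes to 6; slot 6 is free => place at 6.
898 hashes to 7; slot 7 is free => place at 7.
710 hashes to 6; 6,7 taken => place at 8.
152 hashes to 9; 9,10 taken => place at 0.
51 hashes to 7; 7,8,9,10,0 taken => place at 1.
768 hashes to 9; 9,10,0,1 taken => place at 2.
Table: [152, 51, 768, -, -, -, 105, 898, 710, 295, 417]

2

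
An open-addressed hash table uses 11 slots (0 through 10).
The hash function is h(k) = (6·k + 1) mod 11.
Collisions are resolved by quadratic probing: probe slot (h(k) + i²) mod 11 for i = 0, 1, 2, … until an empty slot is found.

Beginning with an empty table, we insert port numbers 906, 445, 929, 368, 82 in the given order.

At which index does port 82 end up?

Insert 906: h=3, slot 3 empty => index 3.
Insert 445: h=9, slot 9 empty => index 9.
Insert 929: h=9, slot 9 occupied => index 10.
Insert 368: h=9, slots 9,10 occupied => index 2.
Insert 82: h=9, slots 9,10,2 occupied => index 7.
Table: [_, _, 368, 906, _, _, _, 82, _, 445, 929]

7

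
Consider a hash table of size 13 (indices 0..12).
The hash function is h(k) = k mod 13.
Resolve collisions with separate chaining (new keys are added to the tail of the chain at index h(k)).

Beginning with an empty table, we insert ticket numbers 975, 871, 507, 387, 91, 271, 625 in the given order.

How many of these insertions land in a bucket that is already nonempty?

975 → bucket 0
871 → bucket 0 (collision)
507 → bucket 0 (collision)
387 → bucket 10
91 → bucket 0 (collision)
271 → bucket 11
625 → bucket 1
Final buckets:
0: 975 -> 871 -> 507 -> 91
1: 625
2: —
3: —
4: —
5: —
6: —
7: —
8: —
9: —
10: 387
11: 271
12: —

3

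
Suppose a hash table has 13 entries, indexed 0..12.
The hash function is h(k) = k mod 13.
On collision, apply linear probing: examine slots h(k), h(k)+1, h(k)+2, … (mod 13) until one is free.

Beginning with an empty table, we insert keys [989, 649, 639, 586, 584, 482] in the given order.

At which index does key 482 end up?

4

Insert 989: h=1, slot 1 empty → index 1.
Insert 649: h=12, slot 12 empty → index 12.
Insert 639: h=2, slot 2 empty → index 2.
Insert 586: h=1, slots 1,2 occupied → index 3.
Insert 584: h=12, slot 12 occupied → index 0.
Insert 482: h=1, slots 1,2,3 occupied → index 4.
Table: [584, 989, 639, 586, 482, ∅, ∅, ∅, ∅, ∅, ∅, ∅, 649]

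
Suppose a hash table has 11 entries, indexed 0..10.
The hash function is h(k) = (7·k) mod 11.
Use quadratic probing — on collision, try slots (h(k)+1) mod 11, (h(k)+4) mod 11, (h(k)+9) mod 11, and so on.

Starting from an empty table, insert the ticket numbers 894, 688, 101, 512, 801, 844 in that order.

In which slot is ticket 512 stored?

2

894: h=10 => slot 10
688: h=9 => slot 9
101: h=3 => slot 3
512: h=9, probe 9,10,2 => slot 2
801: h=8 => slot 8
844: h=1 => slot 1
Table: [—, 844, 512, 101, —, —, —, —, 801, 688, 894]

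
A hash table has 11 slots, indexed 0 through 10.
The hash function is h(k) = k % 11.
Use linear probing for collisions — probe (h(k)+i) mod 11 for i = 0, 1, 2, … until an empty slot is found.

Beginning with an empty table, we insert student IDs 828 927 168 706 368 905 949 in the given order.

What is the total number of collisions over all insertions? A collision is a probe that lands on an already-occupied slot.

13

Insert 828: h=3, slot 3 empty -> index 3.
Insert 927: h=3, slot 3 occupied -> index 4.
Insert 168: h=3, slots 3,4 occupied -> index 5.
Insert 706: h=2, slot 2 empty -> index 2.
Insert 368: h=5, slot 5 occupied -> index 6.
Insert 905: h=3, slots 3,4,5,6 occupied -> index 7.
Insert 949: h=3, slots 3,4,5,6,7 occupied -> index 8.
Table: [., ., 706, 828, 927, 168, 368, 905, 949, ., .]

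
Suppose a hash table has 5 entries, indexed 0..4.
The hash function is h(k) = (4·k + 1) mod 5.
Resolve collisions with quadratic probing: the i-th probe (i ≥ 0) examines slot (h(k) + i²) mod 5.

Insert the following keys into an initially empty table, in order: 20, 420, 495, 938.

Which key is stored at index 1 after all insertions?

20

20 hashes to 1; slot 1 is free -> place at 1.
420 hashes to 1; 1 taken -> place at 2.
495 hashes to 1; 1,2 taken -> place at 0.
938 hashes to 3; slot 3 is free -> place at 3.
Table: [495, 20, 420, 938, —]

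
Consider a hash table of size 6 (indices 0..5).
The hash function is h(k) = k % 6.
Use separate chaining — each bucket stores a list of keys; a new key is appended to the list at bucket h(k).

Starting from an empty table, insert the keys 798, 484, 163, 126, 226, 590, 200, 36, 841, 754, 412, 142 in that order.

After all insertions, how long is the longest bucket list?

5

Insert 798: h=0, bucket 0 empty → new chain.
Insert 484: h=4, bucket 4 empty → new chain.
Insert 163: h=1, bucket 1 empty → new chain.
Insert 126: h=0, bucket 0 nonempty → append to chain.
Insert 226: h=4, bucket 4 nonempty → append to chain.
Insert 590: h=2, bucket 2 empty → new chain.
Insert 200: h=2, bucket 2 nonempty → append to chain.
Insert 36: h=0, bucket 0 nonempty → append to chain.
Insert 841: h=1, bucket 1 nonempty → append to chain.
Insert 754: h=4, bucket 4 nonempty → append to chain.
Insert 412: h=4, bucket 4 nonempty → append to chain.
Insert 142: h=4, bucket 4 nonempty → append to chain.
Final buckets:
0: 798 -> 126 -> 36
1: 163 -> 841
2: 590 -> 200
3: .
4: 484 -> 226 -> 754 -> 412 -> 142
5: .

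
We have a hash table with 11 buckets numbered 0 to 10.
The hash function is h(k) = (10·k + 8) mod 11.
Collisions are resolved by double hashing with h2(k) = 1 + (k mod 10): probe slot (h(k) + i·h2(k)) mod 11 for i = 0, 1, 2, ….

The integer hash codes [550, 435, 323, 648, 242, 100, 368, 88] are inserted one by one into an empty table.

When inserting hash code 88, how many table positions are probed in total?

2

550: h=8 -> slot 8
435: h=2 -> slot 2
323: h=4 -> slot 4
648: h=9 -> slot 9
242: h=8, h2=3, probe 8,0 -> slot 0
100: h=7 -> slot 7
368: h=3 -> slot 3
88: h=8, h2=9, probe 8,6 -> slot 6
Table: [242, -, 435, 368, 323, -, 88, 100, 550, 648, -]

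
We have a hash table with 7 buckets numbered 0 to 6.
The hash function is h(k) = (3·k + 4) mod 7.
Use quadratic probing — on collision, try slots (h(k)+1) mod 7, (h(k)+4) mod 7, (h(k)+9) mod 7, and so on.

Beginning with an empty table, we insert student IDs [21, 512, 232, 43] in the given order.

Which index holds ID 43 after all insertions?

21 hashes to 4; slot 4 is free -> place at 4.
512 hashes to 0; slot 0 is free -> place at 0.
232 hashes to 0; 0 taken -> place at 1.
43 hashes to 0; 0,1,4 taken -> place at 2.
Table: [512, 232, 43, -, 21, -, -]

2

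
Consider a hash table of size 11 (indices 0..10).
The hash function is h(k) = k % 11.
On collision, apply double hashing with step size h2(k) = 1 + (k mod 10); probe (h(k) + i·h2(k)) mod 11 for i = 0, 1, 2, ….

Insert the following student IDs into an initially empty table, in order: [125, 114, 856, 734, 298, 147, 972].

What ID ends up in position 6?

147

Insert 125: h=4, slot 4 empty → index 4.
Insert 114: h=4, h2=5, slot 4 occupied → index 9.
Insert 856: h=9, h2=7, slot 9 occupied → index 5.
Insert 734: h=8, slot 8 empty → index 8.
Insert 298: h=1, slot 1 empty → index 1.
Insert 147: h=4, h2=8, slots 4,1,9 occupied → index 6.
Insert 972: h=4, h2=3, slot 4 occupied → index 7.
Table: [., 298, ., ., 125, 856, 147, 972, 734, 114, .]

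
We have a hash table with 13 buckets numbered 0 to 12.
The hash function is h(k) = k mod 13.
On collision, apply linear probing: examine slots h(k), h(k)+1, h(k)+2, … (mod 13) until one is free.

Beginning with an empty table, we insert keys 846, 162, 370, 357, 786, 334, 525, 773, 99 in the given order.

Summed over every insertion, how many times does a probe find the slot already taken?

Insert 846: h=1, slot 1 empty → index 1.
Insert 162: h=6, slot 6 empty → index 6.
Insert 370: h=6, slot 6 occupied → index 7.
Insert 357: h=6, slots 6,7 occupied → index 8.
Insert 786: h=6, slots 6,7,8 occupied → index 9.
Insert 334: h=9, slot 9 occupied → index 10.
Insert 525: h=5, slot 5 empty → index 5.
Insert 773: h=6, slots 6,7,8,9,10 occupied → index 11.
Insert 99: h=8, slots 8,9,10,11 occupied → index 12.
Table: [_, 846, _, _, _, 525, 162, 370, 357, 786, 334, 773, 99]

16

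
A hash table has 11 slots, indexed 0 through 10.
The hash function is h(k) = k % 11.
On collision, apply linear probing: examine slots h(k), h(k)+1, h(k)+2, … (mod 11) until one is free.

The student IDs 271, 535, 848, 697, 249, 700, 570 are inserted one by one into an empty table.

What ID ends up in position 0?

570

271 hashes to 7; slot 7 is free -> place at 7.
535 hashes to 7; 7 taken -> place at 8.
848 hashes to 1; slot 1 is free -> place at 1.
697 hashes to 4; slot 4 is free -> place at 4.
249 hashes to 7; 7,8 taken -> place at 9.
700 hashes to 7; 7,8,9 taken -> place at 10.
570 hashes to 9; 9,10 taken -> place at 0.
Table: [570, 848, _, _, 697, _, _, 271, 535, 249, 700]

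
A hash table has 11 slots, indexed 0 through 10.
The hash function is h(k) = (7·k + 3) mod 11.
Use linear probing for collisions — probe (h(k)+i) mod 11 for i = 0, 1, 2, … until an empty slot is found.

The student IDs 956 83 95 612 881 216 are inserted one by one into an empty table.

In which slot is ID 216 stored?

Insert 956: h=7, slot 7 empty → index 7.
Insert 83: h=1, slot 1 empty → index 1.
Insert 95: h=8, slot 8 empty → index 8.
Insert 612: h=8, slot 8 occupied → index 9.
Insert 881: h=10, slot 10 empty → index 10.
Insert 216: h=8, slots 8,9,10 occupied → index 0.
Table: [216, 83, —, —, —, —, —, 956, 95, 612, 881]

0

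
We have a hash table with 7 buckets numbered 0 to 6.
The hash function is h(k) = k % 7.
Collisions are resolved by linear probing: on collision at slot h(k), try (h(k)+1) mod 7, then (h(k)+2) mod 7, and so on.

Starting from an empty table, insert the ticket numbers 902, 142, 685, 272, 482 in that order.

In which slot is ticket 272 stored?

1

902 hashes to 6; slot 6 is free -> place at 6.
142 hashes to 2; slot 2 is free -> place at 2.
685 hashes to 6; 6 taken -> place at 0.
272 hashes to 6; 6,0 taken -> place at 1.
482 hashes to 6; 6,0,1,2 taken -> place at 3.
Table: [685, 272, 142, 482, —, —, 902]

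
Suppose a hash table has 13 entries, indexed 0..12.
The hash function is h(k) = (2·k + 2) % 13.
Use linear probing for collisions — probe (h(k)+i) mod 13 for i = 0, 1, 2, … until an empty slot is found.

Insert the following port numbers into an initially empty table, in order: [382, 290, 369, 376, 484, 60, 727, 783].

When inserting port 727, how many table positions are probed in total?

Insert 382: h=12, slot 12 empty → index 12.
Insert 290: h=10, slot 10 empty → index 10.
Insert 369: h=12, slot 12 occupied → index 0.
Insert 376: h=0, slot 0 occupied → index 1.
Insert 484: h=8, slot 8 empty → index 8.
Insert 60: h=5, slot 5 empty → index 5.
Insert 727: h=0, slots 0,1 occupied → index 2.
Insert 783: h=8, slot 8 occupied → index 9.
Table: [369, 376, 727, -, -, 60, -, -, 484, 783, 290, -, 382]

3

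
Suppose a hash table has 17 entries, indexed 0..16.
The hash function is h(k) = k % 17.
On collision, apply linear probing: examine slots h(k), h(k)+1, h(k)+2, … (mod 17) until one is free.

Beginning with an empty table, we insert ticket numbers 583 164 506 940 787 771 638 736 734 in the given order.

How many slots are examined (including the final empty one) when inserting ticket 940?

2

583: h=5 => slot 5
164: h=11 => slot 11
506: h=13 => slot 13
940: h=5, probe 5,6 => slot 6
787: h=5, probe 5,6,7 => slot 7
771: h=6, probe 6,7,8 => slot 8
638: h=9 => slot 9
736: h=5, probe 5,6,7,8,9,10 => slot 10
734: h=3 => slot 3
Table: [-, -, -, 734, -, 583, 940, 787, 771, 638, 736, 164, -, 506, -, -, -]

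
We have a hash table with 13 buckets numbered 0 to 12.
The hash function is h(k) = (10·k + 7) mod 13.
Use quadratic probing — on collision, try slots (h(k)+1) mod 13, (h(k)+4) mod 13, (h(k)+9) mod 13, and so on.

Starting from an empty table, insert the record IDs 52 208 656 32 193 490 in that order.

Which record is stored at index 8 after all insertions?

208

Insert 52: h=7, slot 7 empty -> index 7.
Insert 208: h=7, slot 7 occupied -> index 8.
Insert 656: h=2, slot 2 empty -> index 2.
Insert 32: h=2, slot 2 occupied -> index 3.
Insert 193: h=0, slot 0 empty -> index 0.
Insert 490: h=6, slot 6 empty -> index 6.
Table: [193, ., 656, 32, ., ., 490, 52, 208, ., ., ., .]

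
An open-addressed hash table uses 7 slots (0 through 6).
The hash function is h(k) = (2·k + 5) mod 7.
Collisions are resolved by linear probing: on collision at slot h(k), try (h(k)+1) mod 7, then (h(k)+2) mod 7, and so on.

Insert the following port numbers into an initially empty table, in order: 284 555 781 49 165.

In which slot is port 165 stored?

1

284 hashes to 6; slot 6 is free → place at 6.
555 hashes to 2; slot 2 is free → place at 2.
781 hashes to 6; 6 taken → place at 0.
49 hashes to 5; slot 5 is free → place at 5.
165 hashes to 6; 6,0 taken → place at 1.
Table: [781, 165, 555, ., ., 49, 284]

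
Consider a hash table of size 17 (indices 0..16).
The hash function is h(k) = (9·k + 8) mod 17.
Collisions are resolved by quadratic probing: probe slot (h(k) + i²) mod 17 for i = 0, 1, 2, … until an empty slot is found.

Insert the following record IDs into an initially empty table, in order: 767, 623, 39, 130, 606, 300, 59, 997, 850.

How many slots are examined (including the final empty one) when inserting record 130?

2

767 hashes to 9; slot 9 is free => place at 9.
623 hashes to 5; slot 5 is free => place at 5.
39 hashes to 2; slot 2 is free => place at 2.
130 hashes to 5; 5 taken => place at 6.
606 hashes to 5; 5,6,9 taken => place at 14.
300 hashes to 5; 5,6,9,14 taken => place at 4.
59 hashes to 12; slot 12 is free => place at 12.
997 hashes to 5; 5,6,9,14,4 taken => place at 13.
850 hashes to 8; slot 8 is free => place at 8.
Table: [—, —, 39, —, 300, 623, 130, —, 850, 767, —, —, 59, 997, 606, —, —]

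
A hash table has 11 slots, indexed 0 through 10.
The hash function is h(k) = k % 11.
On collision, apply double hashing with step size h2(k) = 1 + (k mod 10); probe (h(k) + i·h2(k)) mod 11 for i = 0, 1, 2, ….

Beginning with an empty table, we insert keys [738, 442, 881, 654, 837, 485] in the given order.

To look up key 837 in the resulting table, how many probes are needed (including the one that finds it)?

738 hashes to 1; slot 1 is free -> place at 1.
442 hashes to 2; slot 2 is free -> place at 2.
881 hashes to 1, h2=2; 1 taken -> place at 3.
654 hashes to 5; slot 5 is free -> place at 5.
837 hashes to 1, h2=8; 1 taken -> place at 9.
485 hashes to 1, h2=6; 1 taken -> place at 7.
Table: [_, 738, 442, 881, _, 654, _, 485, _, 837, _]
Lookup 837: h=1, h2=8, probe 1,9 → found at 9.

2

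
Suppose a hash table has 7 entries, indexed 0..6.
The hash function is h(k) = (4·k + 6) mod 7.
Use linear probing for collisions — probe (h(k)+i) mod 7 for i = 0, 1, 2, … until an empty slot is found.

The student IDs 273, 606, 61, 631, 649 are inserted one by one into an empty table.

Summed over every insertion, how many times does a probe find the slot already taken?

2

Insert 273: h=6, slot 6 empty => index 6.
Insert 606: h=1, slot 1 empty => index 1.
Insert 61: h=5, slot 5 empty => index 5.
Insert 631: h=3, slot 3 empty => index 3.
Insert 649: h=5, slots 5,6 occupied => index 0.
Table: [649, 606, ∅, 631, ∅, 61, 273]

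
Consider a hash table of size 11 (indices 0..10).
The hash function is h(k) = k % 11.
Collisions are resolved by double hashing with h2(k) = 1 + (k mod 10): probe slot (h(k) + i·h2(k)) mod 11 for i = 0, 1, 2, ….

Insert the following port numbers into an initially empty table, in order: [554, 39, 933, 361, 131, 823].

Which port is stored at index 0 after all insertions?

Insert 554: h=4, slot 4 empty => index 4.
Insert 39: h=6, slot 6 empty => index 6.
Insert 933: h=9, slot 9 empty => index 9.
Insert 361: h=9, h2=2, slot 9 occupied => index 0.
Insert 131: h=10, slot 10 empty => index 10.
Insert 823: h=9, h2=4, slot 9 occupied => index 2.
Table: [361, —, 823, —, 554, —, 39, —, —, 933, 131]

361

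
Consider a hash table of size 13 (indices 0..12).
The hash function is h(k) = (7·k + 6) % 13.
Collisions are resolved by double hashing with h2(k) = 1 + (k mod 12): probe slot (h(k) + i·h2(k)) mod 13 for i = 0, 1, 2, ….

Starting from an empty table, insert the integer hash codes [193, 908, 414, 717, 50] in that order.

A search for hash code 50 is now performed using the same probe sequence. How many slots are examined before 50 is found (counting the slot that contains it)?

193 hashes to 5; slot 5 is free => place at 5.
908 hashes to 5, h2=9; 5 taken => place at 1.
414 hashes to 5, h2=7; 5 taken => place at 12.
717 hashes to 7; slot 7 is free => place at 7.
50 hashes to 5, h2=3; 5 taken => place at 8.
Table: [., 908, ., ., ., 193, ., 717, 50, ., ., ., 414]
Lookup 50: h=5, h2=3, probe 5,8 → found at 8.

2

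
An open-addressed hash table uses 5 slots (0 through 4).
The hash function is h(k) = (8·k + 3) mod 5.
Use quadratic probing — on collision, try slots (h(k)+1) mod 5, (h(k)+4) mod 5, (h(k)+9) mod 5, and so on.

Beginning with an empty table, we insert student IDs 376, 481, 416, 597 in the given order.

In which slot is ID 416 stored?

376 hashes to 1; slot 1 is free => place at 1.
481 hashes to 1; 1 taken => place at 2.
416 hashes to 1; 1,2 taken => place at 0.
597 hashes to 4; slot 4 is free => place at 4.
Table: [416, 376, 481, _, 597]

0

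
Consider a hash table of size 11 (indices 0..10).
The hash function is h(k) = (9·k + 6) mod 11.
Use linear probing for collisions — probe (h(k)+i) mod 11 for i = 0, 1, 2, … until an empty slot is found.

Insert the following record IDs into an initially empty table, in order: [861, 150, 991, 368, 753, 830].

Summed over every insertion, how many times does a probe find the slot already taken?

3

861: h=0 → slot 0
150: h=3 → slot 3
991: h=4 → slot 4
368: h=7 → slot 7
753: h=7, probe 7,8 → slot 8
830: h=7, probe 7,8,9 → slot 9
Table: [861, —, —, 150, 991, —, —, 368, 753, 830, —]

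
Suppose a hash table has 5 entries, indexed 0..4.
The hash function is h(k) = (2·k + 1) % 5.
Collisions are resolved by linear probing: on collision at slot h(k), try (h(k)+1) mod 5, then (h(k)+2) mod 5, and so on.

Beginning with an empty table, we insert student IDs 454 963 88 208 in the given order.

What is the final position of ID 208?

454 hashes to 4; slot 4 is free => place at 4.
963 hashes to 2; slot 2 is free => place at 2.
88 hashes to 2; 2 taken => place at 3.
208 hashes to 2; 2,3,4 taken => place at 0.
Table: [208, -, 963, 88, 454]

0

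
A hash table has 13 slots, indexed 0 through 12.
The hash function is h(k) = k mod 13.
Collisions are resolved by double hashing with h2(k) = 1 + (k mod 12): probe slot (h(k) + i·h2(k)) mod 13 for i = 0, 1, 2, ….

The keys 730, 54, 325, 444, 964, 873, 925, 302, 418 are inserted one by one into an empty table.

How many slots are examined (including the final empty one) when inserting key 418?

730 hashes to 2; slot 2 is free => place at 2.
54 hashes to 2, h2=7; 2 taken => place at 9.
325 hashes to 0; slot 0 is free => place at 0.
444 hashes to 2, h2=1; 2 taken => place at 3.
964 hashes to 2, h2=5; 2 taken => place at 7.
873 hashes to 2, h2=10; 2 taken => place at 12.
925 hashes to 2, h2=2; 2 taken => place at 4.
302 hashes to 3, h2=3; 3 taken => place at 6.
418 hashes to 2, h2=11; 2,0 taken => place at 11.
Table: [325, ., 730, 444, 925, ., 302, 964, ., 54, ., 418, 873]

3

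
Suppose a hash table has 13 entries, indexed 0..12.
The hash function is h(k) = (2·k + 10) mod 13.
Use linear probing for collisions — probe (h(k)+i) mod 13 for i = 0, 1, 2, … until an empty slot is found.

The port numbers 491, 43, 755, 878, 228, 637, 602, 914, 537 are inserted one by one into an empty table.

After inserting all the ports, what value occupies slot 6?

602

491 hashes to 4; slot 4 is free => place at 4.
43 hashes to 5; slot 5 is free => place at 5.
755 hashes to 12; slot 12 is free => place at 12.
878 hashes to 11; slot 11 is free => place at 11.
228 hashes to 11; 11,12 taken => place at 0.
637 hashes to 10; slot 10 is free => place at 10.
602 hashes to 5; 5 taken => place at 6.
914 hashes to 5; 5,6 taken => place at 7.
537 hashes to 5; 5,6,7 taken => place at 8.
Table: [228, ∅, ∅, ∅, 491, 43, 602, 914, 537, ∅, 637, 878, 755]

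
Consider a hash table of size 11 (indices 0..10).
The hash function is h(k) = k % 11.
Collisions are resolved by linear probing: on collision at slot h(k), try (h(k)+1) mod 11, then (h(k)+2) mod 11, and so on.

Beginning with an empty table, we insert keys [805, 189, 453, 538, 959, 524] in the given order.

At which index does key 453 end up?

Insert 805: h=2, slot 2 empty => index 2.
Insert 189: h=2, slot 2 occupied => index 3.
Insert 453: h=2, slots 2,3 occupied => index 4.
Insert 538: h=10, slot 10 empty => index 10.
Insert 959: h=2, slots 2,3,4 occupied => index 5.
Insert 524: h=7, slot 7 empty => index 7.
Table: [., ., 805, 189, 453, 959, ., 524, ., ., 538]

4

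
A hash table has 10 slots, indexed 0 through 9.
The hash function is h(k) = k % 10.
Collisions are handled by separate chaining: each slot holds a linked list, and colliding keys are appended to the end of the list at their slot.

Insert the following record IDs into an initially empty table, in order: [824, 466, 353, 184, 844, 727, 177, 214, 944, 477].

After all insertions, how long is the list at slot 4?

5

824 -> bucket 4
466 -> bucket 6
353 -> bucket 3
184 -> bucket 4 (collision)
844 -> bucket 4 (collision)
727 -> bucket 7
177 -> bucket 7 (collision)
214 -> bucket 4 (collision)
944 -> bucket 4 (collision)
477 -> bucket 7 (collision)
Final buckets:
0: -
1: -
2: -
3: 353
4: 824 -> 184 -> 844 -> 214 -> 944
5: -
6: 466
7: 727 -> 177 -> 477
8: -
9: -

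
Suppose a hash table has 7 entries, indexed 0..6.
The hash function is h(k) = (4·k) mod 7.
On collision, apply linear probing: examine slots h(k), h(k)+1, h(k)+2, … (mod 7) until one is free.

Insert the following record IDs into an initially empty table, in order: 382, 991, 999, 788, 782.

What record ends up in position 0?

782

382 hashes to 2; slot 2 is free -> place at 2.
991 hashes to 2; 2 taken -> place at 3.
999 hashes to 6; slot 6 is free -> place at 6.
788 hashes to 2; 2,3 taken -> place at 4.
782 hashes to 6; 6 taken -> place at 0.
Table: [782, —, 382, 991, 788, —, 999]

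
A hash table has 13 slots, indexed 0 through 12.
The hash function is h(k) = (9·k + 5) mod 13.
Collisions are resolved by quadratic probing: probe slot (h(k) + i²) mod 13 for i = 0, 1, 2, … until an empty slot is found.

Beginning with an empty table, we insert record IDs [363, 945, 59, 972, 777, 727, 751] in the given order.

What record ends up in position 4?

363: h=9 => slot 9
945: h=8 => slot 8
59: h=3 => slot 3
972: h=4 => slot 4
777: h=4, probe 4,5 => slot 5
727: h=9, probe 9,10 => slot 10
751: h=4, probe 4,5,8,0 => slot 0
Table: [751, -, -, 59, 972, 777, -, -, 945, 363, 727, -, -]

972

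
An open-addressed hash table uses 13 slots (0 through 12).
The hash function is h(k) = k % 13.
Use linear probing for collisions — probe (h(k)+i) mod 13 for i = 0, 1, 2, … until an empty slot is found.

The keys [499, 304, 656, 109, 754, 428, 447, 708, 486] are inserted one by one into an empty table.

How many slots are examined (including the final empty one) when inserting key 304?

2

499: h=5 => slot 5
304: h=5, probe 5,6 => slot 6
656: h=6, probe 6,7 => slot 7
109: h=5, probe 5,6,7,8 => slot 8
754: h=0 => slot 0
428: h=12 => slot 12
447: h=5, probe 5,6,7,8,9 => slot 9
708: h=6, probe 6,7,8,9,10 => slot 10
486: h=5, probe 5,6,7,8,9,10,11 => slot 11
Table: [754, —, —, —, —, 499, 304, 656, 109, 447, 708, 486, 428]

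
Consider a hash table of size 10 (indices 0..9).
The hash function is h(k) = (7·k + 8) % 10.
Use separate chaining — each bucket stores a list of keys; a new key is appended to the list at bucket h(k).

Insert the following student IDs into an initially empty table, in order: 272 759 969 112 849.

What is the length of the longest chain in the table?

Insert 272: h=2, bucket 2 empty → new chain.
Insert 759: h=1, bucket 1 empty → new chain.
Insert 969: h=1, bucket 1 nonempty → append to chain.
Insert 112: h=2, bucket 2 nonempty → append to chain.
Insert 849: h=1, bucket 1 nonempty → append to chain.
Final buckets:
0: —
1: 759 -> 969 -> 849
2: 272 -> 112
3: —
4: —
5: —
6: —
7: —
8: —
9: —

3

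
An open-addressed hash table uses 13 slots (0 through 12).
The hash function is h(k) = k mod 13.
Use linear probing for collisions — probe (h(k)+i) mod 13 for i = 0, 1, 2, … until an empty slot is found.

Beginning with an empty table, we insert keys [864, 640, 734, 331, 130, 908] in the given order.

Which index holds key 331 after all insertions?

Insert 864: h=6, slot 6 empty → index 6.
Insert 640: h=3, slot 3 empty → index 3.
Insert 734: h=6, slot 6 occupied → index 7.
Insert 331: h=6, slots 6,7 occupied → index 8.
Insert 130: h=0, slot 0 empty → index 0.
Insert 908: h=11, slot 11 empty → index 11.
Table: [130, _, _, 640, _, _, 864, 734, 331, _, _, 908, _]

8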